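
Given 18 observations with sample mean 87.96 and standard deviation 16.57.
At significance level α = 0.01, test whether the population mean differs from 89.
One-sample t-test:
H₀: μ = 89
H₁: μ ≠ 89
df = n - 1 = 17
t = (x̄ - μ₀) / (s/√n) = (87.96 - 89) / (16.57/√18) = -0.266
p-value = 0.7932

Since p-value > α = 0.01, we fail to reject H₀.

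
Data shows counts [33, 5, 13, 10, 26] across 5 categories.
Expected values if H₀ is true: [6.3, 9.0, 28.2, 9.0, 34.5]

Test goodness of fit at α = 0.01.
Chi-square goodness of fit test:
H₀: observed counts match expected distribution
H₁: observed counts differ from expected distribution
df = k - 1 = 4
χ² = Σ(O - E)²/E
   = (33 - 6.3)²/6.3 + (5 - 9.0)²/9.0 + (13 - 28.2)²/28.2 + (10 - 9.0)²/9.0 + (26 - 34.5)²/34.5
   = 113.157 + 1.778 + 8.193 + 0.111 + 2.094
   = 125.33
p-value < 0.0001

Since p-value < α = 0.01, we reject H₀.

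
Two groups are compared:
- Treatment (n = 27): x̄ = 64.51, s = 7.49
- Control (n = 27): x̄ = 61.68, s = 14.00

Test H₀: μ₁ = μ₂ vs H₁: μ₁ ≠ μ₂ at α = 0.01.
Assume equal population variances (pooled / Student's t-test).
Student's two-sample t-test (equal variances):
H₀: μ₁ = μ₂
H₁: μ₁ ≠ μ₂
df = n₁ + n₂ - 2 = 52
Pooled variance s_p² = [(n₁-1)s₁² + (n₂-1)s₂²] / (n₁ + n₂ - 2) = [(26)(7.49²) + (26)(14.00²)] / 52 = 126.0500
SE = √(s_p²(1/n₁ + 1/n₂)) = √(126.0500 × (1/27 + 1/27)) = 3.0557
t = (x̄₁ - x̄₂) / SE = (64.51 - 61.68) / 3.0557 = 2.83 / 3.0557 = 0.926
p-value = 0.3586

Since p-value > α = 0.01, we fail to reject H₀.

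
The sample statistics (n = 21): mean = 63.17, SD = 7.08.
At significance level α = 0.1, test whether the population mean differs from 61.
One-sample t-test:
H₀: μ = 61
H₁: μ ≠ 61
df = n - 1 = 20
t = (x̄ - μ₀) / (s/√n) = (63.17 - 61) / (7.08/√21) = 1.405
p-value = 0.1755

Since p-value > α = 0.1, we fail to reject H₀.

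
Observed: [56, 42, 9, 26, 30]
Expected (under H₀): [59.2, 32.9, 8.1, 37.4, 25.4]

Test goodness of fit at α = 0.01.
Chi-square goodness of fit test:
H₀: observed counts match expected distribution
H₁: observed counts differ from expected distribution
df = k - 1 = 4
χ² = Σ(O - E)²/E
   = (56 - 59.2)²/59.2 + (42 - 32.9)²/32.9 + (9 - 8.1)²/8.1 + (26 - 37.4)²/37.4 + (30 - 25.4)²/25.4
   = 0.173 + 2.517 + 0.100 + 3.475 + 0.833
   = 7.10
p-value = 0.1308

Since p-value > α = 0.01, we fail to reject H₀.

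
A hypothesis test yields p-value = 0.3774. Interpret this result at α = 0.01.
Since p = 0.3774 > α = 0.01, fail to reject H₀.
There is insufficient evidence to reject the null hypothesis; the result is not statistically significant at the 0.01 level.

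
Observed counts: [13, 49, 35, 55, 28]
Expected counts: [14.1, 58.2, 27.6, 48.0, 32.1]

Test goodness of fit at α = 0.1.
Chi-square goodness of fit test:
H₀: observed counts match expected distribution
H₁: observed counts differ from expected distribution
df = k - 1 = 4
χ² = Σ(O - E)²/E
   = (13 - 14.1)²/14.1 + (49 - 58.2)²/58.2 + (35 - 27.6)²/27.6 + (55 - 48.0)²/48.0 + (28 - 32.1)²/32.1
   = 0.086 + 1.454 + 1.984 + 1.021 + 0.524
   = 5.07
p-value = 0.2803

Since p-value > α = 0.1, we fail to reject H₀.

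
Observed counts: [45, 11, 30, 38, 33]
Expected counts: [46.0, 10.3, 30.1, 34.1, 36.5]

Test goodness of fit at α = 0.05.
Chi-square goodness of fit test:
H₀: observed counts match expected distribution
H₁: observed counts differ from expected distribution
df = k - 1 = 4
χ² = Σ(O - E)²/E
   = (45 - 46.0)²/46.0 + (11 - 10.3)²/10.3 + (30 - 30.1)²/30.1 + (38 - 34.1)²/34.1 + (33 - 36.5)²/36.5
   = 0.022 + 0.048 + 0.000 + 0.446 + 0.336
   = 0.85
p-value = 0.9314

Since p-value > α = 0.05, we fail to reject H₀.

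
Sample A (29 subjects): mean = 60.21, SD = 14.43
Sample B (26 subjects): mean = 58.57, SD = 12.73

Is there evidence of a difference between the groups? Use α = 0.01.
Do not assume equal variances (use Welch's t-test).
Welch's two-sample t-test:
H₀: μ₁ = μ₂
H₁: μ₁ ≠ μ₂
s₁²/n₁ = 14.43²/29 = 7.1802,  s₂²/n₂ = 12.73²/26 = 6.2328
SE = √(s₁²/n₁ + s₂²/n₂) = √(7.1802 + 6.2328) = 3.6624
df (Welch-Satterthwaite) = (s₁²/n₁ + s₂²/n₂)² / [(s₁²/n₁)²/(n₁-1) + (s₂²/n₂)²/(n₂-1)] ≈ 52.99
t = (x̄₁ - x̄₂) / SE = (60.21 - 58.57) / 3.6624 = 1.64 / 3.6624 = 0.448
p-value = 0.6561

Since p-value > α = 0.01, we fail to reject H₀.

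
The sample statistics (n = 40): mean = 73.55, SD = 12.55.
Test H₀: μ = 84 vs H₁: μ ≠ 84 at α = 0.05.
One-sample t-test:
H₀: μ = 84
H₁: μ ≠ 84
df = n - 1 = 39
t = (x̄ - μ₀) / (s/√n) = (73.55 - 84) / (12.55/√40) = -5.266
p-value < 0.0001

Since p-value < α = 0.05, we reject H₀.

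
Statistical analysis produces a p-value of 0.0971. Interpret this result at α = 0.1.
Since p = 0.0971 < α = 0.1, reject H₀.
There is sufficient evidence to reject the null hypothesis; the result is statistically significant at the 0.1 level.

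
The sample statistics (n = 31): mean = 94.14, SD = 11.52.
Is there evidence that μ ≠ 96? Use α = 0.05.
One-sample t-test:
H₀: μ = 96
H₁: μ ≠ 96
df = n - 1 = 30
t = (x̄ - μ₀) / (s/√n) = (94.14 - 96) / (11.52/√31) = -0.899
p-value = 0.3758

Since p-value > α = 0.05, we fail to reject H₀.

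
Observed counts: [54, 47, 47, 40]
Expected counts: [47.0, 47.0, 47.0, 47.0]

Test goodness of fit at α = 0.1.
Chi-square goodness of fit test:
H₀: observed counts match expected distribution
H₁: observed counts differ from expected distribution
df = k - 1 = 3
χ² = Σ(O - E)²/E
   = (54 - 47.0)²/47.0 + (47 - 47.0)²/47.0 + (47 - 47.0)²/47.0 + (40 - 47.0)²/47.0
   = 1.043 + 0.000 + 0.000 + 1.043
   = 2.09
p-value = 0.5549

Since p-value > α = 0.1, we fail to reject H₀.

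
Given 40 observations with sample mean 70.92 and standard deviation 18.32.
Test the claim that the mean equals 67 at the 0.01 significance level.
One-sample t-test:
H₀: μ = 67
H₁: μ ≠ 67
df = n - 1 = 39
t = (x̄ - μ₀) / (s/√n) = (70.92 - 67) / (18.32/√40) = 1.353
p-value = 0.1838

Since p-value > α = 0.01, we fail to reject H₀.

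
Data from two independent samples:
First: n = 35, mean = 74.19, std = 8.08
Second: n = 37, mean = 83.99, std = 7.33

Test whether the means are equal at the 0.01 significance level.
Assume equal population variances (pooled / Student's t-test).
Student's two-sample t-test (equal variances):
H₀: μ₁ = μ₂
H₁: μ₁ ≠ μ₂
df = n₁ + n₂ - 2 = 70
Pooled variance s_p² = [(n₁-1)s₁² + (n₂-1)s₂²] / (n₁ + n₂ - 2) = [(34)(8.08²) + (36)(7.33²)] / 70 = 59.3425
SE = √(s_p²(1/n₁ + 1/n₂)) = √(59.3425 × (1/35 + 1/37)) = 1.8164
t = (x̄₁ - x̄₂) / SE = (74.19 - 83.99) / 1.8164 = -9.80 / 1.8164 = -5.395
p-value < 0.0001

Since p-value < α = 0.01, we reject H₀.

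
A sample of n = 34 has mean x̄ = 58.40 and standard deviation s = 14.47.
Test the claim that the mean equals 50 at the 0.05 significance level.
One-sample t-test:
H₀: μ = 50
H₁: μ ≠ 50
df = n - 1 = 33
t = (x̄ - μ₀) / (s/√n) = (58.40 - 50) / (14.47/√34) = 3.385
p-value = 0.0019

Since p-value < α = 0.05, we reject H₀.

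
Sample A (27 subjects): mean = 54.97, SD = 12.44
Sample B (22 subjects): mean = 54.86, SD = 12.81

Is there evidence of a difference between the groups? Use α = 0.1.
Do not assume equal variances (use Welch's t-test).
Welch's two-sample t-test:
H₀: μ₁ = μ₂
H₁: μ₁ ≠ μ₂
s₁²/n₁ = 12.44²/27 = 5.7316,  s₂²/n₂ = 12.81²/22 = 7.4589
SE = √(s₁²/n₁ + s₂²/n₂) = √(5.7316 + 7.4589) = 3.6319
df (Welch-Satterthwaite) = (s₁²/n₁ + s₂²/n₂)² / [(s₁²/n₁)²/(n₁-1) + (s₂²/n₂)²/(n₂-1)] ≈ 44.47
t = (x̄₁ - x̄₂) / SE = (54.97 - 54.86) / 3.6319 = 0.11 / 3.6319 = 0.030
p-value = 0.9760

Since p-value > α = 0.1, we fail to reject H₀.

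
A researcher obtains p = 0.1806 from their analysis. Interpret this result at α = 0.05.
Since p = 0.1806 > α = 0.05, fail to reject H₀.
There is insufficient evidence to reject the null hypothesis; the result is not statistically significant at the 0.05 level.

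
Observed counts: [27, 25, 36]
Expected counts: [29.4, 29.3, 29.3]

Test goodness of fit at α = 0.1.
Chi-square goodness of fit test:
H₀: observed counts match expected distribution
H₁: observed counts differ from expected distribution
df = k - 1 = 2
χ² = Σ(O - E)²/E
   = (27 - 29.4)²/29.4 + (25 - 29.3)²/29.3 + (36 - 29.3)²/29.3
   = 0.196 + 0.631 + 1.532
   = 2.36
p-value = 0.3074

Since p-value > α = 0.1, we fail to reject H₀.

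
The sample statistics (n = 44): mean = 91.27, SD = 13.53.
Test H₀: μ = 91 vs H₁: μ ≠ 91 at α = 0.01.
One-sample t-test:
H₀: μ = 91
H₁: μ ≠ 91
df = n - 1 = 43
t = (x̄ - μ₀) / (s/√n) = (91.27 - 91) / (13.53/√44) = 0.132
p-value = 0.8953

Since p-value > α = 0.01, we fail to reject H₀.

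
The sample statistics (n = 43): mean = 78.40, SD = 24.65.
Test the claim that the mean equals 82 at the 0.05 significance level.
One-sample t-test:
H₀: μ = 82
H₁: μ ≠ 82
df = n - 1 = 42
t = (x̄ - μ₀) / (s/√n) = (78.40 - 82) / (24.65/√43) = -0.958
p-value = 0.3437

Since p-value > α = 0.05, we fail to reject H₀.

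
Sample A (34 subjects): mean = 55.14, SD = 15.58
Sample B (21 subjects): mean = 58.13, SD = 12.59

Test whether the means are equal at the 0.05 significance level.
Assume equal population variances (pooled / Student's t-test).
Student's two-sample t-test (equal variances):
H₀: μ₁ = μ₂
H₁: μ₁ ≠ μ₂
df = n₁ + n₂ - 2 = 53
Pooled variance s_p² = [(n₁-1)s₁² + (n₂-1)s₂²] / (n₁ + n₂ - 2) = [(33)(15.58²) + (20)(12.59²)] / 53 = 210.9521
SE = √(s_p²(1/n₁ + 1/n₂)) = √(210.9521 × (1/34 + 1/21)) = 4.0311
t = (x̄₁ - x̄₂) / SE = (55.14 - 58.13) / 4.0311 = -2.99 / 4.0311 = -0.742
p-value = 0.4615

Since p-value > α = 0.05, we fail to reject H₀.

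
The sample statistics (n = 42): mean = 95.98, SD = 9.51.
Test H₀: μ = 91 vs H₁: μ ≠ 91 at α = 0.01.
One-sample t-test:
H₀: μ = 91
H₁: μ ≠ 91
df = n - 1 = 41
t = (x̄ - μ₀) / (s/√n) = (95.98 - 91) / (9.51/√42) = 3.394
p-value = 0.0015

Since p-value < α = 0.01, we reject H₀.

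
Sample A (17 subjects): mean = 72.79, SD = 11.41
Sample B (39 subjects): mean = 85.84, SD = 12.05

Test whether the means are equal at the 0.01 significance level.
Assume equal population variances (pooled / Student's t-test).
Student's two-sample t-test (equal variances):
H₀: μ₁ = μ₂
H₁: μ₁ ≠ μ₂
df = n₁ + n₂ - 2 = 54
Pooled variance s_p² = [(n₁-1)s₁² + (n₂-1)s₂²] / (n₁ + n₂ - 2) = [(16)(11.41²) + (38)(12.05²)] / 54 = 140.7538
SE = √(s_p²(1/n₁ + 1/n₂)) = √(140.7538 × (1/17 + 1/39)) = 3.4480
t = (x̄₁ - x̄₂) / SE = (72.79 - 85.84) / 3.4480 = -13.05 / 3.4480 = -3.785
p-value = 0.0004

Since p-value < α = 0.01, we reject H₀.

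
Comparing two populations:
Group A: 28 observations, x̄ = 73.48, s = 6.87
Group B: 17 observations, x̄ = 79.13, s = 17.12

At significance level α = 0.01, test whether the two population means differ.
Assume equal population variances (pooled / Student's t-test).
Student's two-sample t-test (equal variances):
H₀: μ₁ = μ₂
H₁: μ₁ ≠ μ₂
df = n₁ + n₂ - 2 = 43
Pooled variance s_p² = [(n₁-1)s₁² + (n₂-1)s₂²] / (n₁ + n₂ - 2) = [(27)(6.87²) + (16)(17.12²)] / 43 = 138.6936
SE = √(s_p²(1/n₁ + 1/n₂)) = √(138.6936 × (1/28 + 1/17)) = 3.6210
t = (x̄₁ - x̄₂) / SE = (73.48 - 79.13) / 3.6210 = -5.65 / 3.6210 = -1.560
p-value = 0.1260

Since p-value > α = 0.01, we fail to reject H₀.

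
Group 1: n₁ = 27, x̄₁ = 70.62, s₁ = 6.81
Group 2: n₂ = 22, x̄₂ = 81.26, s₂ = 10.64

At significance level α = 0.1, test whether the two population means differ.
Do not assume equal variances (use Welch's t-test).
Welch's two-sample t-test:
H₀: μ₁ = μ₂
H₁: μ₁ ≠ μ₂
s₁²/n₁ = 6.81²/27 = 1.7176,  s₂²/n₂ = 10.64²/22 = 5.1459
SE = √(s₁²/n₁ + s₂²/n₂) = √(1.7176 + 5.1459) = 2.6198
df (Welch-Satterthwaite) = (s₁²/n₁ + s₂²/n₂)² / [(s₁²/n₁)²/(n₁-1) + (s₂²/n₂)²/(n₂-1)] ≈ 34.27
t = (x̄₁ - x̄₂) / SE = (70.62 - 81.26) / 2.6198 = -10.64 / 2.6198 = -4.061
p-value = 0.0003

Since p-value < α = 0.1, we reject H₀.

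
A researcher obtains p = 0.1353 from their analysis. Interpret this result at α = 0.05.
Since p = 0.1353 > α = 0.05, fail to reject H₀.
There is insufficient evidence to reject the null hypothesis; the result is not statistically significant at the 0.05 level.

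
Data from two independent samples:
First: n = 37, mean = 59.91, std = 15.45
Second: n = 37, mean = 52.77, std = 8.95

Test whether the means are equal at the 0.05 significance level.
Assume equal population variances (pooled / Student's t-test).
Student's two-sample t-test (equal variances):
H₀: μ₁ = μ₂
H₁: μ₁ ≠ μ₂
df = n₁ + n₂ - 2 = 72
Pooled variance s_p² = [(n₁-1)s₁² + (n₂-1)s₂²] / (n₁ + n₂ - 2) = [(36)(15.45²) + (36)(8.95²)] / 72 = 159.4025
SE = √(s_p²(1/n₁ + 1/n₂)) = √(159.4025 × (1/37 + 1/37)) = 2.9354
t = (x̄₁ - x̄₂) / SE = (59.91 - 52.77) / 2.9354 = 7.14 / 2.9354 = 2.432
p-value = 0.0175

Since p-value < α = 0.05, we reject H₀.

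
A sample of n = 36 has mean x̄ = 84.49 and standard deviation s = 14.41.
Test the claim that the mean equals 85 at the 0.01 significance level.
One-sample t-test:
H₀: μ = 85
H₁: μ ≠ 85
df = n - 1 = 35
t = (x̄ - μ₀) / (s/√n) = (84.49 - 85) / (14.41/√36) = -0.212
p-value = 0.8331

Since p-value > α = 0.01, we fail to reject H₀.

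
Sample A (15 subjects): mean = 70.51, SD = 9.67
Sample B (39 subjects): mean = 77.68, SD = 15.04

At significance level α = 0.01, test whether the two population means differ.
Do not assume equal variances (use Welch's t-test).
Welch's two-sample t-test:
H₀: μ₁ = μ₂
H₁: μ₁ ≠ μ₂
s₁²/n₁ = 9.67²/15 = 6.2339,  s₂²/n₂ = 15.04²/39 = 5.8000
SE = √(s₁²/n₁ + s₂²/n₂) = √(6.2339 + 5.8000) = 3.4690
df (Welch-Satterthwaite) = (s₁²/n₁ + s₂²/n₂)² / [(s₁²/n₁)²/(n₁-1) + (s₂²/n₂)²/(n₂-1)] ≈ 39.56
t = (x̄₁ - x̄₂) / SE = (70.51 - 77.68) / 3.4690 = -7.17 / 3.4690 = -2.067
p-value = 0.0453

Since p-value > α = 0.01, we fail to reject H₀.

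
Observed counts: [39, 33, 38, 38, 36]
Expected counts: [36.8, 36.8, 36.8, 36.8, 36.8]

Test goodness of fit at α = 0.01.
Chi-square goodness of fit test:
H₀: observed counts match expected distribution
H₁: observed counts differ from expected distribution
df = k - 1 = 4
χ² = Σ(O - E)²/E
   = (39 - 36.8)²/36.8 + (33 - 36.8)²/36.8 + (38 - 36.8)²/36.8 + (38 - 36.8)²/36.8 + (36 - 36.8)²/36.8
   = 0.132 + 0.392 + 0.039 + 0.039 + 0.017
   = 0.62
p-value = 0.9609

Since p-value > α = 0.01, we fail to reject H₀.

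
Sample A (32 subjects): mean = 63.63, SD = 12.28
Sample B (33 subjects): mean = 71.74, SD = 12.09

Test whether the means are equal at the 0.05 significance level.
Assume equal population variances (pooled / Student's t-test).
Student's two-sample t-test (equal variances):
H₀: μ₁ = μ₂
H₁: μ₁ ≠ μ₂
df = n₁ + n₂ - 2 = 63
Pooled variance s_p² = [(n₁-1)s₁² + (n₂-1)s₂²] / (n₁ + n₂ - 2) = [(31)(12.28²) + (32)(12.09²)] / 63 = 148.4465
SE = √(s_p²(1/n₁ + 1/n₂)) = √(148.4465 × (1/32 + 1/33)) = 3.0228
t = (x̄₁ - x̄₂) / SE = (63.63 - 71.74) / 3.0228 = -8.11 / 3.0228 = -2.683
p-value = 0.0093

Since p-value < α = 0.05, we reject H₀.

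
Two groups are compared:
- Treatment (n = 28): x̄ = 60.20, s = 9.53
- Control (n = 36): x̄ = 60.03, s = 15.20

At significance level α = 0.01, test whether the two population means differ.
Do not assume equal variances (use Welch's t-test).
Welch's two-sample t-test:
H₀: μ₁ = μ₂
H₁: μ₁ ≠ μ₂
s₁²/n₁ = 9.53²/28 = 3.2436,  s₂²/n₂ = 15.20²/36 = 6.4178
SE = √(s₁²/n₁ + s₂²/n₂) = √(3.2436 + 6.4178) = 3.1083
df (Welch-Satterthwaite) = (s₁²/n₁ + s₂²/n₂)² / [(s₁²/n₁)²/(n₁-1) + (s₂²/n₂)²/(n₂-1)] ≈ 59.59
t = (x̄₁ - x̄₂) / SE = (60.20 - 60.03) / 3.1083 = 0.17 / 3.1083 = 0.055
p-value = 0.9566

Since p-value > α = 0.01, we fail to reject H₀.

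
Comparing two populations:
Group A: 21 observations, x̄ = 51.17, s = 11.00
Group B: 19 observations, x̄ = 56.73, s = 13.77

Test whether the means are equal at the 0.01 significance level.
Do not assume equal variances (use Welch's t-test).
Welch's two-sample t-test:
H₀: μ₁ = μ₂
H₁: μ₁ ≠ μ₂
s₁²/n₁ = 11.00²/21 = 5.7619,  s₂²/n₂ = 13.77²/19 = 9.9796
SE = √(s₁²/n₁ + s₂²/n₂) = √(5.7619 + 9.9796) = 3.9676
df (Welch-Satterthwaite) = (s₁²/n₁ + s₂²/n₂)² / [(s₁²/n₁)²/(n₁-1) + (s₂²/n₂)²/(n₂-1)] ≈ 34.45
t = (x̄₁ - x̄₂) / SE = (51.17 - 56.73) / 3.9676 = -5.56 / 3.9676 = -1.401
p-value = 0.1700

Since p-value > α = 0.01, we fail to reject H₀.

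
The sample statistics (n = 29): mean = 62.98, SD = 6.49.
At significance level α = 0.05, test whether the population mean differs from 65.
One-sample t-test:
H₀: μ = 65
H₁: μ ≠ 65
df = n - 1 = 28
t = (x̄ - μ₀) / (s/√n) = (62.98 - 65) / (6.49/√29) = -1.676
p-value = 0.1048

Since p-value > α = 0.05, we fail to reject H₀.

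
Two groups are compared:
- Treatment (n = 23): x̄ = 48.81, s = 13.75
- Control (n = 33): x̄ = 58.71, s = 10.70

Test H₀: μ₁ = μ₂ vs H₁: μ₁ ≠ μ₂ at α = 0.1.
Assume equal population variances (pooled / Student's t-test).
Student's two-sample t-test (equal variances):
H₀: μ₁ = μ₂
H₁: μ₁ ≠ μ₂
df = n₁ + n₂ - 2 = 54
Pooled variance s_p² = [(n₁-1)s₁² + (n₂-1)s₂²] / (n₁ + n₂ - 2) = [(22)(13.75²) + (32)(10.70²)] / 54 = 144.8714
SE = √(s_p²(1/n₁ + 1/n₂)) = √(144.8714 × (1/23 + 1/33)) = 3.2694
t = (x̄₁ - x̄₂) / SE = (48.81 - 58.71) / 3.2694 = -9.90 / 3.2694 = -3.028
p-value = 0.0038

Since p-value < α = 0.1, we reject H₀.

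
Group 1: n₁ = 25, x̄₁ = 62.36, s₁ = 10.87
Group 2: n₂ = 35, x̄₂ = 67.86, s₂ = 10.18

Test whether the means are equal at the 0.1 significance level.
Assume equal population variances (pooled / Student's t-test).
Student's two-sample t-test (equal variances):
H₀: μ₁ = μ₂
H₁: μ₁ ≠ μ₂
df = n₁ + n₂ - 2 = 58
Pooled variance s_p² = [(n₁-1)s₁² + (n₂-1)s₂²] / (n₁ + n₂ - 2) = [(24)(10.87²) + (34)(10.18²)] / 58 = 109.6425
SE = √(s_p²(1/n₁ + 1/n₂)) = √(109.6425 × (1/25 + 1/35)) = 2.7420
t = (x̄₁ - x̄₂) / SE = (62.36 - 67.86) / 2.7420 = -5.50 / 2.7420 = -2.006
p-value = 0.0495

Since p-value < α = 0.1, we reject H₀.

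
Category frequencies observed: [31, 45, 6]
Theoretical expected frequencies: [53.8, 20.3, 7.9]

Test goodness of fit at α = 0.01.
Chi-square goodness of fit test:
H₀: observed counts match expected distribution
H₁: observed counts differ from expected distribution
df = k - 1 = 2
χ² = Σ(O - E)²/E
   = (31 - 53.8)²/53.8 + (45 - 20.3)²/20.3 + (6 - 7.9)²/7.9
   = 9.662 + 30.054 + 0.457
   = 40.17
p-value < 0.0001

Since p-value < α = 0.01, we reject H₀.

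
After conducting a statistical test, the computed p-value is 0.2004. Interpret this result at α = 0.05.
Since p = 0.2004 > α = 0.05, fail to reject H₀.
There is insufficient evidence to reject the null hypothesis; the result is not statistically significant at the 0.05 level.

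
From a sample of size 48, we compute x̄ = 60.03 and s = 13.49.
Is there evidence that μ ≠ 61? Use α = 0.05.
One-sample t-test:
H₀: μ = 61
H₁: μ ≠ 61
df = n - 1 = 47
t = (x̄ - μ₀) / (s/√n) = (60.03 - 61) / (13.49/√48) = -0.498
p-value = 0.6207

Since p-value > α = 0.05, we fail to reject H₀.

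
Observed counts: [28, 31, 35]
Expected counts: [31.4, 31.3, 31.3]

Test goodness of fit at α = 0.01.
Chi-square goodness of fit test:
H₀: observed counts match expected distribution
H₁: observed counts differ from expected distribution
df = k - 1 = 2
χ² = Σ(O - E)²/E
   = (28 - 31.4)²/31.4 + (31 - 31.3)²/31.3 + (35 - 31.3)²/31.3
   = 0.368 + 0.003 + 0.437
   = 0.81
p-value = 0.6675

Since p-value > α = 0.01, we fail to reject H₀.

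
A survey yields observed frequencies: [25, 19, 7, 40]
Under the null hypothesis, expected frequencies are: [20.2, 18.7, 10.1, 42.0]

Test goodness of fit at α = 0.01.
Chi-square goodness of fit test:
H₀: observed counts match expected distribution
H₁: observed counts differ from expected distribution
df = k - 1 = 3
χ² = Σ(O - E)²/E
   = (25 - 20.2)²/20.2 + (19 - 18.7)²/18.7 + (7 - 10.1)²/10.1 + (40 - 42.0)²/42.0
   = 1.141 + 0.005 + 0.951 + 0.095
   = 2.19
p-value = 0.5335

Since p-value > α = 0.01, we fail to reject H₀.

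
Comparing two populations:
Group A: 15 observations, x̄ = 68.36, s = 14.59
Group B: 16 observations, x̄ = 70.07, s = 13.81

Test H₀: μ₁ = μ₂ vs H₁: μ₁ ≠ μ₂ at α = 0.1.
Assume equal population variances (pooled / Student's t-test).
Student's two-sample t-test (equal variances):
H₀: μ₁ = μ₂
H₁: μ₁ ≠ μ₂
df = n₁ + n₂ - 2 = 29
Pooled variance s_p² = [(n₁-1)s₁² + (n₂-1)s₂²] / (n₁ + n₂ - 2) = [(14)(14.59²) + (15)(13.81²)] / 29 = 201.4102
SE = √(s_p²(1/n₁ + 1/n₂)) = √(201.4102 × (1/15 + 1/16)) = 5.1005
t = (x̄₁ - x̄₂) / SE = (68.36 - 70.07) / 5.1005 = -1.71 / 5.1005 = -0.335
p-value = 0.7398

Since p-value > α = 0.1, we fail to reject H₀.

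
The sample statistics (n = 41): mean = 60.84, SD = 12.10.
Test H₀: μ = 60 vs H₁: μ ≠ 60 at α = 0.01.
One-sample t-test:
H₀: μ = 60
H₁: μ ≠ 60
df = n - 1 = 40
t = (x̄ - μ₀) / (s/√n) = (60.84 - 60) / (12.10/√41) = 0.445
p-value = 0.6591

Since p-value > α = 0.01, we fail to reject H₀.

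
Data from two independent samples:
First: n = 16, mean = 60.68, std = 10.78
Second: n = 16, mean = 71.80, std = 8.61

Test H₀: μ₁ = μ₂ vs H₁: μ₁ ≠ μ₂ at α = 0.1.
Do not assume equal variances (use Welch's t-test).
Welch's two-sample t-test:
H₀: μ₁ = μ₂
H₁: μ₁ ≠ μ₂
s₁²/n₁ = 10.78²/16 = 7.2630,  s₂²/n₂ = 8.61²/16 = 4.6333
SE = √(s₁²/n₁ + s₂²/n₂) = √(7.2630 + 4.6333) = 3.4491
df (Welch-Satterthwaite) = (s₁²/n₁ + s₂²/n₂)² / [(s₁²/n₁)²/(n₁-1) + (s₂²/n₂)²/(n₂-1)] ≈ 28.60
t = (x̄₁ - x̄₂) / SE = (60.68 - 71.80) / 3.4491 = -11.12 / 3.4491 = -3.224
p-value = 0.0032

Since p-value < α = 0.1, we reject H₀.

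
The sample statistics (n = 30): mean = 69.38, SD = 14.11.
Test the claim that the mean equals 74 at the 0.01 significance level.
One-sample t-test:
H₀: μ = 74
H₁: μ ≠ 74
df = n - 1 = 29
t = (x̄ - μ₀) / (s/√n) = (69.38 - 74) / (14.11/√30) = -1.793
p-value = 0.0833

Since p-value > α = 0.01, we fail to reject H₀.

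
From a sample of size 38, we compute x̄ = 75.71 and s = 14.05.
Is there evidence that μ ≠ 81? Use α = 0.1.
One-sample t-test:
H₀: μ = 81
H₁: μ ≠ 81
df = n - 1 = 37
t = (x̄ - μ₀) / (s/√n) = (75.71 - 81) / (14.05/√38) = -2.321
p-value = 0.0259

Since p-value < α = 0.1, we reject H₀.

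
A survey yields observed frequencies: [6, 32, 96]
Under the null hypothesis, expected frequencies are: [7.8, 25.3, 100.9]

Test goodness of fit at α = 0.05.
Chi-square goodness of fit test:
H₀: observed counts match expected distribution
H₁: observed counts differ from expected distribution
df = k - 1 = 2
χ² = Σ(O - E)²/E
   = (6 - 7.8)²/7.8 + (32 - 25.3)²/25.3 + (96 - 100.9)²/100.9
   = 0.415 + 1.774 + 0.238
   = 2.43
p-value = 0.2971

Since p-value > α = 0.05, we fail to reject H₀.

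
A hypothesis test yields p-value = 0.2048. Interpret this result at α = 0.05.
Since p = 0.2048 > α = 0.05, fail to reject H₀.
There is insufficient evidence to reject the null hypothesis; the result is not statistically significant at the 0.05 level.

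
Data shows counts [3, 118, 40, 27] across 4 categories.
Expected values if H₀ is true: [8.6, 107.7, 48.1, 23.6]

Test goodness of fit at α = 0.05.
Chi-square goodness of fit test:
H₀: observed counts match expected distribution
H₁: observed counts differ from expected distribution
df = k - 1 = 3
χ² = Σ(O - E)²/E
   = (3 - 8.6)²/8.6 + (118 - 107.7)²/107.7 + (40 - 48.1)²/48.1 + (27 - 23.6)²/23.6
   = 3.647 + 0.985 + 1.364 + 0.490
   = 6.49
p-value = 0.0902

Since p-value > α = 0.05, we fail to reject H₀.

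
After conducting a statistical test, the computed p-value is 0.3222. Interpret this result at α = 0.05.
Since p = 0.3222 > α = 0.05, fail to reject H₀.
There is insufficient evidence to reject the null hypothesis; the result is not statistically significant at the 0.05 level.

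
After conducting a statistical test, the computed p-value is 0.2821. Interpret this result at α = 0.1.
Since p = 0.2821 > α = 0.1, fail to reject H₀.
There is insufficient evidence to reject the null hypothesis; the result is not statistically significant at the 0.1 level.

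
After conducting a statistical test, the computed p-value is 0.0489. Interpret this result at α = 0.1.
Since p = 0.0489 < α = 0.1, reject H₀.
There is sufficient evidence to reject the null hypothesis; the result is statistically significant at the 0.1 level.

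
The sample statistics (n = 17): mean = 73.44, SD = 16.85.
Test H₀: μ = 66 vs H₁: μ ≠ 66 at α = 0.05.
One-sample t-test:
H₀: μ = 66
H₁: μ ≠ 66
df = n - 1 = 16
t = (x̄ - μ₀) / (s/√n) = (73.44 - 66) / (16.85/√17) = 1.821
p-value = 0.0874

Since p-value > α = 0.05, we fail to reject H₀.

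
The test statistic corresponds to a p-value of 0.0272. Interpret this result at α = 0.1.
Since p = 0.0272 < α = 0.1, reject H₀.
There is sufficient evidence to reject the null hypothesis; the result is statistically significant at the 0.1 level.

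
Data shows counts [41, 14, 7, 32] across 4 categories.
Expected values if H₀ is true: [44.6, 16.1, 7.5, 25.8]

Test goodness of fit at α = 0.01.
Chi-square goodness of fit test:
H₀: observed counts match expected distribution
H₁: observed counts differ from expected distribution
df = k - 1 = 3
χ² = Σ(O - E)²/E
   = (41 - 44.6)²/44.6 + (14 - 16.1)²/16.1 + (7 - 7.5)²/7.5 + (32 - 25.8)²/25.8
   = 0.291 + 0.274 + 0.033 + 1.490
   = 2.09
p-value = 0.5544

Since p-value > α = 0.01, we fail to reject H₀.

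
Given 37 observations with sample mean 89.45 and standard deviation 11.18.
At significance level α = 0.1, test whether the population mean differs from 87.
One-sample t-test:
H₀: μ = 87
H₁: μ ≠ 87
df = n - 1 = 36
t = (x̄ - μ₀) / (s/√n) = (89.45 - 87) / (11.18/√37) = 1.333
p-value = 0.1909

Since p-value > α = 0.1, we fail to reject H₀.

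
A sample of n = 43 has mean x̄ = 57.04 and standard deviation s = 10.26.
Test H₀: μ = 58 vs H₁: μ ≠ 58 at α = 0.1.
One-sample t-test:
H₀: μ = 58
H₁: μ ≠ 58
df = n - 1 = 42
t = (x̄ - μ₀) / (s/√n) = (57.04 - 58) / (10.26/√43) = -0.614
p-value = 0.5428

Since p-value > α = 0.1, we fail to reject H₀.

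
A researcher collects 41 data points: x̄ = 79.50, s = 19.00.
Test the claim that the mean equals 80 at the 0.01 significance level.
One-sample t-test:
H₀: μ = 80
H₁: μ ≠ 80
df = n - 1 = 40
t = (x̄ - μ₀) / (s/√n) = (79.50 - 80) / (19.00/√41) = -0.169
p-value = 0.8670

Since p-value > α = 0.01, we fail to reject H₀.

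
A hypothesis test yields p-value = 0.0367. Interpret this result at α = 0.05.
Since p = 0.0367 < α = 0.05, reject H₀.
There is sufficient evidence to reject the null hypothesis; the result is statistically significant at the 0.05 level.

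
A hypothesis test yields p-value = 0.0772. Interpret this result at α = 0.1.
Since p = 0.0772 < α = 0.1, reject H₀.
There is sufficient evidence to reject the null hypothesis; the result is statistically significant at the 0.1 level.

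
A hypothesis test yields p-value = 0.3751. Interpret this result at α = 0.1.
Since p = 0.3751 > α = 0.1, fail to reject H₀.
There is insufficient evidence to reject the null hypothesis; the result is not statistically significant at the 0.1 level.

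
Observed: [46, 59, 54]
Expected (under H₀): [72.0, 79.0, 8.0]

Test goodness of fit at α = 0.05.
Chi-square goodness of fit test:
H₀: observed counts match expected distribution
H₁: observed counts differ from expected distribution
df = k - 1 = 2
χ² = Σ(O - E)²/E
   = (46 - 72.0)²/72.0 + (59 - 79.0)²/79.0 + (54 - 8.0)²/8.0
   = 9.389 + 5.063 + 264.500
   = 278.95
p-value < 0.0001

Since p-value < α = 0.05, we reject H₀.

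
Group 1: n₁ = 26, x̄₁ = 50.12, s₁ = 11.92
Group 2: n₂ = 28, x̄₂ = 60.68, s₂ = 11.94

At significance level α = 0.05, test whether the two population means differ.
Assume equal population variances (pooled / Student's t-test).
Student's two-sample t-test (equal variances):
H₀: μ₁ = μ₂
H₁: μ₁ ≠ μ₂
df = n₁ + n₂ - 2 = 52
Pooled variance s_p² = [(n₁-1)s₁² + (n₂-1)s₂²] / (n₁ + n₂ - 2) = [(25)(11.92²) + (27)(11.94²)] / 52 = 142.3342
SE = √(s_p²(1/n₁ + 1/n₂)) = √(142.3342 × (1/26 + 1/28)) = 3.2493
t = (x̄₁ - x̄₂) / SE = (50.12 - 60.68) / 3.2493 = -10.56 / 3.2493 = -3.250
p-value = 0.0020

Since p-value < α = 0.05, we reject H₀.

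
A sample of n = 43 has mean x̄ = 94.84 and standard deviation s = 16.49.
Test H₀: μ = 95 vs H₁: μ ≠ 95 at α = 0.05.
One-sample t-test:
H₀: μ = 95
H₁: μ ≠ 95
df = n - 1 = 42
t = (x̄ - μ₀) / (s/√n) = (94.84 - 95) / (16.49/√43) = -0.064
p-value = 0.9496

Since p-value > α = 0.05, we fail to reject H₀.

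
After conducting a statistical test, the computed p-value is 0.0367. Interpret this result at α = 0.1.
Since p = 0.0367 < α = 0.1, reject H₀.
There is sufficient evidence to reject the null hypothesis; the result is statistically significant at the 0.1 level.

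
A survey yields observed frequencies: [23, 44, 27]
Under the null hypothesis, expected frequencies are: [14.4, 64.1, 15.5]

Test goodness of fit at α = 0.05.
Chi-square goodness of fit test:
H₀: observed counts match expected distribution
H₁: observed counts differ from expected distribution
df = k - 1 = 2
χ² = Σ(O - E)²/E
   = (23 - 14.4)²/14.4 + (44 - 64.1)²/64.1 + (27 - 15.5)²/15.5
   = 5.136 + 6.303 + 8.532
   = 19.97
p-value < 0.0001

Since p-value < α = 0.05, we reject H₀.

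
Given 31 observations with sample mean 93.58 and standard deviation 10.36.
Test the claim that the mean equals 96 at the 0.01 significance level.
One-sample t-test:
H₀: μ = 96
H₁: μ ≠ 96
df = n - 1 = 30
t = (x̄ - μ₀) / (s/√n) = (93.58 - 96) / (10.36/√31) = -1.301
p-value = 0.2033

Since p-value > α = 0.01, we fail to reject H₀.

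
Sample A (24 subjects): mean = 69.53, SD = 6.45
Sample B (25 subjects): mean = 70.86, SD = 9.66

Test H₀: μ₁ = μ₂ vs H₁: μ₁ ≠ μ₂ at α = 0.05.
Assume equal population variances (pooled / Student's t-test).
Student's two-sample t-test (equal variances):
H₀: μ₁ = μ₂
H₁: μ₁ ≠ μ₂
df = n₁ + n₂ - 2 = 47
Pooled variance s_p² = [(n₁-1)s₁² + (n₂-1)s₂²] / (n₁ + n₂ - 2) = [(23)(6.45²) + (24)(9.66²)] / 47 = 68.0092
SE = √(s_p²(1/n₁ + 1/n₂)) = √(68.0092 × (1/24 + 1/25)) = 2.3567
t = (x̄₁ - x̄₂) / SE = (69.53 - 70.86) / 2.3567 = -1.33 / 2.3567 = -0.564
p-value = 0.5752

Since p-value > α = 0.05, we fail to reject H₀.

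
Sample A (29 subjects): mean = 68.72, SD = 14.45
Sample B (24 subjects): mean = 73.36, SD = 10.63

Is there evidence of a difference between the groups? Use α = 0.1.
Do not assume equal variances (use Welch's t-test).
Welch's two-sample t-test:
H₀: μ₁ = μ₂
H₁: μ₁ ≠ μ₂
s₁²/n₁ = 14.45²/29 = 7.2001,  s₂²/n₂ = 10.63²/24 = 4.7082
SE = √(s₁²/n₁ + s₂²/n₂) = √(7.2001 + 4.7082) = 3.4508
df (Welch-Satterthwaite) = (s₁²/n₁ + s₂²/n₂)² / [(s₁²/n₁)²/(n₁-1) + (s₂²/n₂)²/(n₂-1)] ≈ 50.37
t = (x̄₁ - x̄₂) / SE = (68.72 - 73.36) / 3.4508 = -4.64 / 3.4508 = -1.345
p-value = 0.1848

Since p-value > α = 0.1, we fail to reject H₀.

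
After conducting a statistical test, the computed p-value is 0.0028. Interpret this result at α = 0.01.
Since p = 0.0028 < α = 0.01, reject H₀.
There is sufficient evidence to reject the null hypothesis; the result is statistically significant at the 0.01 level.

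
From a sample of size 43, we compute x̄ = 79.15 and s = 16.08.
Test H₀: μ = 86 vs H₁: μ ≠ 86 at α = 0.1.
One-sample t-test:
H₀: μ = 86
H₁: μ ≠ 86
df = n - 1 = 42
t = (x̄ - μ₀) / (s/√n) = (79.15 - 86) / (16.08/√43) = -2.793
p-value = 0.0078

Since p-value < α = 0.1, we reject H₀.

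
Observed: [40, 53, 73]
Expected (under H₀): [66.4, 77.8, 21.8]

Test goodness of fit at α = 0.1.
Chi-square goodness of fit test:
H₀: observed counts match expected distribution
H₁: observed counts differ from expected distribution
df = k - 1 = 2
χ² = Σ(O - E)²/E
   = (40 - 66.4)²/66.4 + (53 - 77.8)²/77.8 + (73 - 21.8)²/21.8
   = 10.496 + 7.905 + 120.250
   = 138.65
p-value < 0.0001

Since p-value < α = 0.1, we reject H₀.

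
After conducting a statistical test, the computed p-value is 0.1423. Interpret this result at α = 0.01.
Since p = 0.1423 > α = 0.01, fail to reject H₀.
There is insufficient evidence to reject the null hypothesis; the result is not statistically significant at the 0.01 level.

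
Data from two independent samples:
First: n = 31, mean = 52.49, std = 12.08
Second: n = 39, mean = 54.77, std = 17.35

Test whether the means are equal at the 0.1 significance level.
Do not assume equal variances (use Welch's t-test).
Welch's two-sample t-test:
H₀: μ₁ = μ₂
H₁: μ₁ ≠ μ₂
s₁²/n₁ = 12.08²/31 = 4.7073,  s₂²/n₂ = 17.35²/39 = 7.7185
SE = √(s₁²/n₁ + s₂²/n₂) = √(4.7073 + 7.7185) = 3.5250
df (Welch-Satterthwaite) = (s₁²/n₁ + s₂²/n₂)² / [(s₁²/n₁)²/(n₁-1) + (s₂²/n₂)²/(n₂-1)] ≈ 66.94
t = (x̄₁ - x̄₂) / SE = (52.49 - 54.77) / 3.5250 = -2.28 / 3.5250 = -0.647
p-value = 0.5200

Since p-value > α = 0.1, we fail to reject H₀.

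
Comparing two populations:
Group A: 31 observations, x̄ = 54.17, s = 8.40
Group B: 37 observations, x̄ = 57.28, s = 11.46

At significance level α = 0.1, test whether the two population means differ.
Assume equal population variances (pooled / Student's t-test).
Student's two-sample t-test (equal variances):
H₀: μ₁ = μ₂
H₁: μ₁ ≠ μ₂
df = n₁ + n₂ - 2 = 66
Pooled variance s_p² = [(n₁-1)s₁² + (n₂-1)s₂²] / (n₁ + n₂ - 2) = [(30)(8.40²) + (36)(11.46²)] / 66 = 103.7081
SE = √(s_p²(1/n₁ + 1/n₂)) = √(103.7081 × (1/31 + 1/37)) = 2.4796
t = (x̄₁ - x̄₂) / SE = (54.17 - 57.28) / 2.4796 = -3.11 / 2.4796 = -1.254
p-value = 0.2142

Since p-value > α = 0.1, we fail to reject H₀.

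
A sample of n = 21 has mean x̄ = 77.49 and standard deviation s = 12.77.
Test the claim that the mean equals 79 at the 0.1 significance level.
One-sample t-test:
H₀: μ = 79
H₁: μ ≠ 79
df = n - 1 = 20
t = (x̄ - μ₀) / (s/√n) = (77.49 - 79) / (12.77/√21) = -0.542
p-value = 0.5939

Since p-value > α = 0.1, we fail to reject H₀.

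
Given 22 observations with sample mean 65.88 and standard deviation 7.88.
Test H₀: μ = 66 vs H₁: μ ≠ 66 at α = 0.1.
One-sample t-test:
H₀: μ = 66
H₁: μ ≠ 66
df = n - 1 = 21
t = (x̄ - μ₀) / (s/√n) = (65.88 - 66) / (7.88/√22) = -0.071
p-value = 0.9437

Since p-value > α = 0.1, we fail to reject H₀.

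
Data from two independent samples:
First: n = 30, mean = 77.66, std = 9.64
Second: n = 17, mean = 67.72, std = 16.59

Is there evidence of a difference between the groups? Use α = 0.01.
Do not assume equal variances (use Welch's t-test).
Welch's two-sample t-test:
H₀: μ₁ = μ₂
H₁: μ₁ ≠ μ₂
s₁²/n₁ = 9.64²/30 = 3.0977,  s₂²/n₂ = 16.59²/17 = 16.1899
SE = √(s₁²/n₁ + s₂²/n₂) = √(3.0977 + 16.1899) = 4.3918
df (Welch-Satterthwaite) = (s₁²/n₁ + s₂²/n₂)² / [(s₁²/n₁)²/(n₁-1) + (s₂²/n₂)²/(n₂-1)] ≈ 22.26
t = (x̄₁ - x̄₂) / SE = (77.66 - 67.72) / 4.3918 = 9.94 / 4.3918 = 2.263
p-value = 0.0337

Since p-value > α = 0.01, we fail to reject H₀.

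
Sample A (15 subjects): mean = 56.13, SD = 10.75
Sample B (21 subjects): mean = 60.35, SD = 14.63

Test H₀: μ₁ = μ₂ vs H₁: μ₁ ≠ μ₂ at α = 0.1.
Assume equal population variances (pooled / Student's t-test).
Student's two-sample t-test (equal variances):
H₀: μ₁ = μ₂
H₁: μ₁ ≠ μ₂
df = n₁ + n₂ - 2 = 34
Pooled variance s_p² = [(n₁-1)s₁² + (n₂-1)s₂²] / (n₁ + n₂ - 2) = [(14)(10.75²) + (20)(14.63²)] / 34 = 173.4886
SE = √(s_p²(1/n₁ + 1/n₂)) = √(173.4886 × (1/15 + 1/21)) = 4.4528
t = (x̄₁ - x̄₂) / SE = (56.13 - 60.35) / 4.4528 = -4.22 / 4.4528 = -0.948
p-value = 0.3500

Since p-value > α = 0.1, we fail to reject H₀.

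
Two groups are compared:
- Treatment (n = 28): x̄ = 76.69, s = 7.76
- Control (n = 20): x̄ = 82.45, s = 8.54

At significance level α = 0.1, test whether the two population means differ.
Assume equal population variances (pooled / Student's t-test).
Student's two-sample t-test (equal variances):
H₀: μ₁ = μ₂
H₁: μ₁ ≠ μ₂
df = n₁ + n₂ - 2 = 46
Pooled variance s_p² = [(n₁-1)s₁² + (n₂-1)s₂²] / (n₁ + n₂ - 2) = [(27)(7.76²) + (19)(8.54²)] / 46 = 65.4690
SE = √(s_p²(1/n₁ + 1/n₂)) = √(65.4690 × (1/28 + 1/20)) = 2.3689
t = (x̄₁ - x̄₂) / SE = (76.69 - 82.45) / 2.3689 = -5.76 / 2.3689 = -2.432
p-value = 0.0190

Since p-value < α = 0.1, we reject H₀.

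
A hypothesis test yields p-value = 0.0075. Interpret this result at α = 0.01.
Since p = 0.0075 < α = 0.01, reject H₀.
There is sufficient evidence to reject the null hypothesis; the result is statistically significant at the 0.01 level.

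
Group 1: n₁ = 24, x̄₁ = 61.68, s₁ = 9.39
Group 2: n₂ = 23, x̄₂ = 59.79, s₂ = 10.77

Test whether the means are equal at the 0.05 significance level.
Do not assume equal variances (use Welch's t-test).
Welch's two-sample t-test:
H₀: μ₁ = μ₂
H₁: μ₁ ≠ μ₂
s₁²/n₁ = 9.39²/24 = 3.6738,  s₂²/n₂ = 10.77²/23 = 5.0432
SE = √(s₁²/n₁ + s₂²/n₂) = √(3.6738 + 5.0432) = 2.9525
df (Welch-Satterthwaite) = (s₁²/n₁ + s₂²/n₂)² / [(s₁²/n₁)²/(n₁-1) + (s₂²/n₂)²/(n₂-1)] ≈ 43.60
t = (x̄₁ - x̄₂) / SE = (61.68 - 59.79) / 2.9525 = 1.89 / 2.9525 = 0.640
p-value = 0.5254

Since p-value > α = 0.05, we fail to reject H₀.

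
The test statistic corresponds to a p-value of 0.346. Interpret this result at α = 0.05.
Since p = 0.346 > α = 0.05, fail to reject H₀.
There is insufficient evidence to reject the null hypothesis; the result is not statistically significant at the 0.05 level.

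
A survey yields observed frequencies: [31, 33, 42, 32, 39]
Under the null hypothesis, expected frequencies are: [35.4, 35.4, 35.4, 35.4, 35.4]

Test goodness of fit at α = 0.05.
Chi-square goodness of fit test:
H₀: observed counts match expected distribution
H₁: observed counts differ from expected distribution
df = k - 1 = 4
χ² = Σ(O - E)²/E
   = (31 - 35.4)²/35.4 + (33 - 35.4)²/35.4 + (42 - 35.4)²/35.4 + (32 - 35.4)²/35.4 + (39 - 35.4)²/35.4
   = 0.547 + 0.163 + 1.231 + 0.327 + 0.366
   = 2.63
p-value = 0.6210

Since p-value > α = 0.05, we fail to reject H₀.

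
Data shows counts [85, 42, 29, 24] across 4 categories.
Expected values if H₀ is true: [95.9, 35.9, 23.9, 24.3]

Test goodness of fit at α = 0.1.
Chi-square goodness of fit test:
H₀: observed counts match expected distribution
H₁: observed counts differ from expected distribution
df = k - 1 = 3
χ² = Σ(O - E)²/E
   = (85 - 95.9)²/95.9 + (42 - 35.9)²/35.9 + (29 - 23.9)²/23.9 + (24 - 24.3)²/24.3
   = 1.239 + 1.036 + 1.088 + 0.004
   = 3.37
p-value = 0.3384

Since p-value > α = 0.1, we fail to reject H₀.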